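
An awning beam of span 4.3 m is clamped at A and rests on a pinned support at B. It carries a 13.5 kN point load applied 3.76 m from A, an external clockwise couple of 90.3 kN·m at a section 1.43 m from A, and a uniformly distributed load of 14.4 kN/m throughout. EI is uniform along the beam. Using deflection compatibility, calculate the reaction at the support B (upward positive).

Choose R_B as the redundant. The primary structure is the cantilever fixed at A.
Primary-structure tip deflection at B by superposition:
  point load 13.5 at a = 3.76: Pa²(3L − a)/(6EI) = 290.7/EI
  clockwise couple 90.3 at a = 1.43: M₀a(2L − a)/(2EI) = 462.9/EI
  UDL 14.4: wL⁴/(8EI) = 615.4/EI
  δ_0 = 1369/EI
Flexibility coefficient — unit upward force at B: δ_{BB} = L³/(3EI) = 26.5/EI.
Compatibility at B: δ_0 − R_B·δ_{BB} = 0, so R_B = 1369/26.5 = 51.66 kN.

R_B = 51.66 kN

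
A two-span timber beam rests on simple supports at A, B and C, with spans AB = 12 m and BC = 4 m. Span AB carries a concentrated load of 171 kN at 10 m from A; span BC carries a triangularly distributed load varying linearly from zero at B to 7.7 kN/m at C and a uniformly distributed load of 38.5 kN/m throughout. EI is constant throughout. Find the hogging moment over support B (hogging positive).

M_B = 217 kN·m

Insert a hinge at B; M_B is the redundant, and each span becomes simply supported.
End slopes at the hinge B, treating each span as simply supported:
  span AB: point load 171 at a = 10: Pab(L + a)/(6LEI) = 1045/EI
  span BC: triangular load, peak 7.7: 7w₀L³/(360EI) = 9.582/EI
  span BC: UDL 38.5: wL³/(24EI) = 102.7/EI
  relative rotation θ_0 = (1045 + 112.2)/EI = 1157/EI
A unit hogging moment at B produces rotation L₁/(3EI) + L₂/(3EI) = 5.333/EI.
Compatibility: M_B·(L₁+L₂)/(3EI) = θ_0, giving M_B = 217 kN·m (hogging).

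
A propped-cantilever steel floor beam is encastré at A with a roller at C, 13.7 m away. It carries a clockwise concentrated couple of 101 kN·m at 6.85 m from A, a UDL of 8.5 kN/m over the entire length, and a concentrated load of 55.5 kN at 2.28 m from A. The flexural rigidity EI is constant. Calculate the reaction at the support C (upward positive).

Choose R_C as the redundant. The primary structure is the cantilever fixed at A.
Deflection at C on the released cantilever, summing each load's contribution:
  clockwise couple 101 at a = 6.85: M₀a(2L − a)/(2EI) = 7109/EI
  UDL 8.5: wL⁴/(8EI) = 37429/EI
  point load 55.5 at a = 2.28: Pa²(3L − a)/(6EI) = 1867/EI
  δ_0 = 46405/EI
Flexibility coefficient — unit upward force at C: δ_{CC} = L³/(3EI) = 857.1/EI.
The prop prevents deflection at C: R_C = δ_0/δ_{CC} = 46405/857.1 = 54.14 kN.

R_C = 54.14 kN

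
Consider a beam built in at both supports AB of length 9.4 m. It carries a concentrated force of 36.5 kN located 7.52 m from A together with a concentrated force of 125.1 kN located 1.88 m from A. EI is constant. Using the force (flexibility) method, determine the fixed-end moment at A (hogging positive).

M_A = 161.5 kN·m

Release both end moments; the primary structure is a simply-supported span AB with redundants M_A and M_B.
Simple-span end rotations at A and B under the given loads:
  at A: point load 36.5 at a = 7.52: Pab(L + b)/(6LEI) = 103.2/EI
  at B: point load 36.5 at a = 7.52: Pab(L + a)/(6LEI) = 154.8/EI
  at A: point load 125.1 at a = 1.88: Pab(L + b)/(6LEI) = 530.6/EI
  at B: point load 125.1 at a = 1.88: Pab(L + a)/(6LEI) = 353.7/EI
  θ_A0 = 633.8/EI,  θ_B0 = 508.5/EI
Flexibility coefficients: a unit moment at one end gives L/(3EI) there and L/(6EI) at the far end, so f₁₁ = f₂₂ = 3.133/EI and f₁₂ = f₂₁ = 1.567/EI.
Compatibility — zero rotation at each built-in end:
  3.133 M_A + 1.567 M_B = 633.8
  1.567 M_A + 3.133 M_B = 508.5
Solving the pair gives M_A = 161.5 kN·m and M_B = 81.55 kN·m (hogging).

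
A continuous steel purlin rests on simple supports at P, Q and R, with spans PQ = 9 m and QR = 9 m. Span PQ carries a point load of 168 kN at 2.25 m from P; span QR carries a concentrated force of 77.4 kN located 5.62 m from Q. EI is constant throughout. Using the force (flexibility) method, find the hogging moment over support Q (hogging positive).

Insert a hinge at Q; M_Q is the redundant, and each span becomes simply supported.
Rotations at Q on the released spans (each span's end-slope, ×1/EI):
  span PQ: point load 168 at a = 2.25: Pab(L + a)/(6LEI) = 531.6/EI
  span QR: point load 77.4 at a = 5.62: Pab(L + b)/(6LEI) = 337.1/EI
  relative rotation θ_0 = (531.6 + 337.1)/EI = 868.6/EI
A unit hogging moment at Q produces rotation L₁/(3EI) + L₂/(3EI) = 6/EI.
Compatibility: M_Q·(L₁+L₂)/(3EI) = θ_0, giving M_Q = 144.8 kN·m (hogging).

M_Q = 144.8 kN·m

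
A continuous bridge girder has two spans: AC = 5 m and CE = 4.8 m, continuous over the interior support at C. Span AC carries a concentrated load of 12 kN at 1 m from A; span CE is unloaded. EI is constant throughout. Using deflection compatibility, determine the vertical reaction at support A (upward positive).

Take M_C as the redundant. Released structure: two simple spans AC and CE with a hinge at C.
End slopes at the hinge C, treating each span as simply supported:
  span AC: point load 12 at a = 1: Pab(L + a)/(6LEI) = 9.6/EI
  relative rotation θ_0 = (9.6 + 0)/EI = 9.6/EI
A unit hogging moment at C produces rotation L₁/(3EI) + L₂/(3EI) = 3.267/EI.
Compatibility: M_C·(L₁+L₂)/(3EI) = θ_0, giving M_C = 2.939 kN·m (hogging).
Span AC, ΣM about A with M_C applied at C: R_C^{AC}·5 = 12 + 2.939, so R_C^{AC} = 2.988 kN and R_A = 12 − 2.988 = 9.012 kN.

R_A = 9.012 kN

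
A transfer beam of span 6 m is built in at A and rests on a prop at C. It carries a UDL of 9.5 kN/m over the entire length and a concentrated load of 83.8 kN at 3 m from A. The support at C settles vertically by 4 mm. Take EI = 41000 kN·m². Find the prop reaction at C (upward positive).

Remove the prop at C; the released (primary) structure is a cantilever built in at A.
Primary-structure tip deflection at C by superposition:
  UDL 9.5: wL⁴/(8EI) = 1539/EI
  point load 83.8 at a = 3: Pa²(3L − a)/(6EI) = 1886/EI
  δ_0 = 3424/EI
Tip deflection under a unit load at C: L³/(3EI) = 72/EI.
With EI = 41000 kN·m²: δ_0 = 0.083524 m and δ_{CC} = 0.001756 m/kN.
Compatibility — the beam at C must follow the support down by 0.004 m: δ_0 − R_C·δ_{CC} = 0.004, so R_C = (0.083524 − 0.004)/0.001756 = 45.28 kN.

R_C = 45.28 kN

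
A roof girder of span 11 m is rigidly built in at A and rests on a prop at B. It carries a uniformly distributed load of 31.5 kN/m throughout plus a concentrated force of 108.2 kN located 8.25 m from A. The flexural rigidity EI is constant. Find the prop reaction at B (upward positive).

Remove the prop at B; the released (primary) structure is a cantilever built in at A.
Downward deflection at the released point B due to the loads:
  UDL 31.5: wL⁴/(8EI) = 57649/EI
  point load 108.2 at a = 8.25: Pa²(3L − a)/(6EI) = 30378/EI
  δ_0 = 88027/EI
Tip deflection under a unit load at B: L³/(3EI) = 443.7/EI.
Compatibility at B: δ_0 − R_B·δ_{BB} = 0, so R_B = 88027/443.7 = 198.4 kN.

R_B = 198.4 kN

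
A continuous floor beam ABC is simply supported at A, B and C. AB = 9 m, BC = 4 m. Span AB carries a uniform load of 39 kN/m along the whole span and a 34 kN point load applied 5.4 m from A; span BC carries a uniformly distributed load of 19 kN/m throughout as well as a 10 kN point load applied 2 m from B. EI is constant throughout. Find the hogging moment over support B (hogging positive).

M_B = 328 kN·m

Take M_B as the redundant. Released structure: two simple spans AB and BC with a hinge at B.
Discontinuity in slope at B on the released structure — sum the simple-span end rotations:
  span AB: UDL 39: wL³/(24EI) = 1185/EI
  span AB: point load 34 at a = 5.4: Pab(L + a)/(6LEI) = 176.3/EI
  span BC: UDL 19: wL³/(24EI) = 50.67/EI
  span BC: point load 10 at a = 2: Pab(L + b)/(6LEI) = 10/EI
  relative rotation θ_0 = (1361 + 60.67)/EI = 1422/EI
A unit hogging moment at B produces rotation L₁/(3EI) + L₂/(3EI) = 4.333/EI.
Slope continuity at B: θ_0 = M_B·4.333/EI, so M_B = 1422/4.333 = 328 kN·m (hogging).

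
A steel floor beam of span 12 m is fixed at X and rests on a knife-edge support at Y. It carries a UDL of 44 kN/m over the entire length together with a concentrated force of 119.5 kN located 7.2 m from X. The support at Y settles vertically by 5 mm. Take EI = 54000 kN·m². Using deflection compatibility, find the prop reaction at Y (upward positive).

Remove the prop at Y; the released (primary) structure is a cantilever built in at X.
Free-end deflection of the primary structure under the applied loading (downward +):
  UDL 44: wL⁴/(8EI) = 114048/EI
  point load 119.5 at a = 7.2: Pa²(3L − a)/(6EI) = 29735/EI
  δ_0 = 143783/EI
Flexibility coefficient — unit upward force at Y: δ_{YY} = L³/(3EI) = 576/EI.
With EI = 54000 kN·m²: δ_0 = 2.6627 m and δ_{YY} = 0.010667 m/kN.
Compatibility — the beam at Y must follow the support down by 0.005 m: δ_0 − R_Y·δ_{YY} = 0.005, so R_Y = (2.6627 − 0.005)/0.010667 = 249.2 kN.

R_Y = 249.2 kN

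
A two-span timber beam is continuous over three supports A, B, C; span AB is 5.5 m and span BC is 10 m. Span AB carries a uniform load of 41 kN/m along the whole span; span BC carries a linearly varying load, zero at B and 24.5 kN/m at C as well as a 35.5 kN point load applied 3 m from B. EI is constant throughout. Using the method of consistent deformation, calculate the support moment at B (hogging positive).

M_B = 188.1 kN·m

Release continuity at B by inserting a hinge; the redundant is the internal moment M_B. The primary structure is two simply-supported spans AB and BC.
End slopes at the hinge B, treating each span as simply supported:
  span AB: UDL 41: wL³/(24EI) = 284.2/EI
  span BC: triangular load, peak 24.5: 7w₀L³/(360EI) = 476.4/EI
  span BC: point load 35.5 at a = 3: Pab(L + b)/(6LEI) = 211.2/EI
  relative rotation θ_0 = (284.2 + 687.6)/EI = 971.8/EI
A unit hogging moment at B produces rotation L₁/(3EI) + L₂/(3EI) = 5.167/EI.
Slope continuity at B: θ_0 = M_B·5.167/EI, so M_B = 971.8/5.167 = 188.1 kN·m (hogging).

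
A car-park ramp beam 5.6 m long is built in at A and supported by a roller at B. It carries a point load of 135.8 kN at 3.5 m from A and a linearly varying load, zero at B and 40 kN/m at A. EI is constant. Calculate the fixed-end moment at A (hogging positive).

M_A = 206.2 kN·m

Take the reaction at B as the redundant and release it; the primary structure is a cantilever fixed at A.
Primary-structure tip deflection at B by superposition:
  point load 135.8 at a = 3.5: Pa²(3L − a)/(6EI) = 3688/EI
  triangular load, peak 40 at the fixed end: w₀L⁴/(30EI) = 1311/EI
  δ_0 = 4999/EI
Tip deflection under a unit load at B: L³/(3EI) = 58.54/EI.
The prop prevents deflection at B: R_B = δ_0/δ_{BB} = 4999/58.54 = 85.39 kN.
Moment equilibrium about A: M_A = Σ(load moments about A) − R_B·L = 684.4 − 85.39×5.6 = 206.2 kN·m.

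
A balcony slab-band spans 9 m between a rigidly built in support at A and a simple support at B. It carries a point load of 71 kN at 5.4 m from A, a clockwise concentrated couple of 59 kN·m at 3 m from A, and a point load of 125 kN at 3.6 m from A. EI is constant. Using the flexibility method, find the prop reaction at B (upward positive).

Remove the prop at B; the released (primary) structure is a cantilever built in at A.
Free-end deflection of the primary structure under the applied loading (downward +):
  point load 71 at a = 5.4: Pa²(3L − a)/(6EI) = 7453/EI
  clockwise couple 59 at a = 3: M₀a(2L − a)/(2EI) = 1328/EI
  point load 125 at a = 3.6: Pa²(3L − a)/(6EI) = 6318/EI
  δ_0 = 15099/EI
Tip deflection under a unit load at B: L³/(3EI) = 243/EI.
Compatibility at B: δ_0 − R_B·δ_{BB} = 0, so R_B = 15099/243 = 62.13 kN.

R_B = 62.13 kN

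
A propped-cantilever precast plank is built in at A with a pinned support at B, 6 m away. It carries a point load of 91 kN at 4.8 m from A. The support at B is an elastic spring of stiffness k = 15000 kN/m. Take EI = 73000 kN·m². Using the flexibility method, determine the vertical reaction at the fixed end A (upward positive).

R_A = 30.99 kN

Take the reaction at B as the redundant and release it; the primary structure is a cantilever fixed at A.
Primary-structure tip deflection at B by superposition:
  point load 91 at a = 4.8: Pa²(3L − a)/(6EI) = 4613/EI
Tip deflection under a unit load at B: L³/(3EI) = 72/EI.
With EI = 73000 kN·m²: δ_0 = 0.063186 m and δ_{BB} = 0.000986 m/kN.
Compatibility — the spring shortens by R_B/k under the reaction it provides: δ_0 − R_B·δ_{BB} = R_B/k. With 1/k = 0.000067 m/kN, R_B = δ_0 / (δ_{BB} + 1/k) = 0.063186 / (0.000986 + 0.000067) = 60.01 kN.
Vertical equilibrium: R_A = ΣP − R_B = 91 − 60.01 = 30.99 kN.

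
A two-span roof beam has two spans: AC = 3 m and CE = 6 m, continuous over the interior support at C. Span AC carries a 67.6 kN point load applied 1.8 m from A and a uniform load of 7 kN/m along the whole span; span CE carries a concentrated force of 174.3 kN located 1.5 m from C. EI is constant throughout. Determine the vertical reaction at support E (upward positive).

R_E = 21.91 kN

Take M_C as the redundant. Released structure: two simple spans AC and CE with a hinge at C.
Rotations at C on the released spans (each span's end-slope, ×1/EI):
  span AC: point load 67.6 at a = 1.8: Pab(L + a)/(6LEI) = 38.94/EI
  span AC: UDL 7: wL³/(24EI) = 7.875/EI
  span CE: point load 174.3 at a = 1.5: Pab(L + b)/(6LEI) = 343.2/EI
  relative rotation θ_0 = (46.81 + 343.2)/EI = 390/EI
A unit hogging moment at C produces rotation L₁/(3EI) + L₂/(3EI) = 3/EI.
Compatibility: M_C·(L₁+L₂)/(3EI) = θ_0, giving M_C = 130 kN·m (hogging).
Span CE, ΣM about E: R_C^{CE}·6 = 784.4 + 130, so R_C^{CE} = 152.4 kN and R_E = 174.3 − 152.4 = 21.91 kN.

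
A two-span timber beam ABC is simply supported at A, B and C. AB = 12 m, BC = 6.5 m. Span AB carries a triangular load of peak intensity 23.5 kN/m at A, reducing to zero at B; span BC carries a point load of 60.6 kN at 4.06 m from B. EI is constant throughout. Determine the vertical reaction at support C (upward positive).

R_C = 14.72 kN

Insert a hinge at B; M_B is the redundant, and each span becomes simply supported.
End slopes at the hinge B, treating each span as simply supported:
  span AB: triangular load, peak 23.5: 7w₀L³/(360EI) = 789.6/EI
  span BC: point load 60.6 at a = 4.06: Pab(L + b)/(6LEI) = 137.6/EI
  relative rotation θ_0 = (789.6 + 137.6)/EI = 927.2/EI
A unit hogging moment at B produces rotation L₁/(3EI) + L₂/(3EI) = 6.167/EI.
Slope continuity at B: θ_0 = M_B·6.167/EI, so M_B = 927.2/6.167 = 150.4 kN·m (hogging).
Span BC, ΣM about C: R_B^{BC}·6.5 = 147.9 + 150.4, so R_B^{BC} = 45.88 kN and R_C = 60.6 − 45.88 = 14.72 kN.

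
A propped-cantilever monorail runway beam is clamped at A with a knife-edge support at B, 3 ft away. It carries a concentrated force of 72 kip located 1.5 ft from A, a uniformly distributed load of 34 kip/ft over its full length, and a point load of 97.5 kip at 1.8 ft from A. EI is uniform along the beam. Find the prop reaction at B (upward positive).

R_B = 102.9 kip

Choose R_B as the redundant. The primary structure is the cantilever fixed at A.
Primary-structure tip deflection at B by superposition:
  point load 72 at a = 1.5: Pa²(3L − a)/(6EI) = 202.5/EI
  UDL 34: wL⁴/(8EI) = 344.2/EI
  point load 97.5 at a = 1.8: Pa²(3L − a)/(6EI) = 379.1/EI
  δ_0 = 925.8/EI
Tip deflection under a unit load at B: L³/(3EI) = 9/EI.
The prop prevents deflection at B: R_B = δ_0/δ_{BB} = 925.8/9 = 102.9 kip.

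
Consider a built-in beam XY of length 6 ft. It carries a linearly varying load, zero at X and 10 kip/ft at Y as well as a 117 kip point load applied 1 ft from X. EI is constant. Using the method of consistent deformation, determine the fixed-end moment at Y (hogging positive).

Take the two fixed-end moments M_X, M_Y as redundants; the released structure is the simple span XY.
Simple-span end rotations at X and Y under the given loads:
  at X: triangular load, peak 10: 7w₀L³/(360EI) = 42/EI
  at Y: triangular load, peak 10: w₀L³/(45EI) = 48/EI
  at X: point load 117 at a = 1: Pab(L + b)/(6LEI) = 178.8/EI
  at Y: point load 117 at a = 1: Pab(L + a)/(6LEI) = 113.8/EI
  θ_X0 = 220.8/EI,  θ_Y0 = 161.8/EI
Flexibility coefficients: a unit moment at one end gives L/(3EI) there and L/(6EI) at the far end, so f₁₁ = f₂₂ = 2/EI and f₁₂ = f₂₁ = 1/EI.
Compatibility — zero rotation at each built-in end:
  2 M_X + 1 M_Y = 220.8
  1 M_X + 2 M_Y = 161.8
Solving the pair gives M_X = 93.25 kip·ft and M_Y = 34.25 kip·ft (hogging).

M_Y = 34.25 kip·ft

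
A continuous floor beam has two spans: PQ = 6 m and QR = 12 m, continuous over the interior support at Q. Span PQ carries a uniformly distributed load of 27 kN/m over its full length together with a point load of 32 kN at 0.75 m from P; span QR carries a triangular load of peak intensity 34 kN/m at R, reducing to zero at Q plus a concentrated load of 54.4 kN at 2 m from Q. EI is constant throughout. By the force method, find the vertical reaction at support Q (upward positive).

R_Q = 270.9 kN

Insert a hinge at Q; M_Q is the redundant, and each span becomes simply supported.
Rotations at Q on the released spans (each span's end-slope, ×1/EI):
  span PQ: UDL 27: wL³/(24EI) = 243/EI
  span PQ: point load 32 at a = 0.75: Pab(L + a)/(6LEI) = 23.62/EI
  span QR: triangular load, peak 34: 7w₀L³/(360EI) = 1142/EI
  span QR: point load 54.4 at a = 2: Pab(L + b)/(6LEI) = 332.4/EI
  relative rotation θ_0 = (266.6 + 1475)/EI = 1741/EI
A unit hogging moment at Q produces rotation L₁/(3EI) + L₂/(3EI) = 6/EI.
Slope continuity at Q: θ_0 = M_Q·6/EI, so M_Q = 1741/6 = 290.2 kN·m (hogging).
Span PQ, ΣM about P with M_Q applied at Q: R_Q^{PQ}·6 = 510 + 290.2, so R_Q^{PQ} = 133.4 kN and R_P = 194 − 133.4 = 60.63 kN.
Span QR, ΣM about R: R_Q^{QR}·12 = 1360 + 290.2, so R_Q^{QR} = 137.5 kN and R_R = 258.4 − 137.5 = 120.9 kN.
R_Q = 133.4 + 137.5 = 270.9 kN.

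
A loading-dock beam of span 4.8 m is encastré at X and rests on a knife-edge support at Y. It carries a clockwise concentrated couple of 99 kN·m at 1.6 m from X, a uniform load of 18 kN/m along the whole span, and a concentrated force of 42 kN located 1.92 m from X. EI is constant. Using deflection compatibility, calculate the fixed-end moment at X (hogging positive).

M_X = 107 kN·m

Remove the prop at Y; the released (primary) structure is a cantilever built in at X.
Free-end deflection of the primary structure under the applied loading (downward +):
  clockwise couple 99 at a = 1.6: M₀a(2L − a)/(2EI) = 633.6/EI
  UDL 18: wL⁴/(8EI) = 1194/EI
  point load 42 at a = 1.92: Pa²(3L − a)/(6EI) = 322/EI
  δ_0 = 2150/EI
Tip deflection under a unit load at Y: L³/(3EI) = 36.86/EI.
The prop prevents deflection at Y: R_Y = δ_0/δ_{YY} = 2150/36.86 = 58.32 kN.
Moment equilibrium about X: M_X = Σ(load moments about X) − R_Y·L = 387 − 58.32×4.8 = 107 kN·m.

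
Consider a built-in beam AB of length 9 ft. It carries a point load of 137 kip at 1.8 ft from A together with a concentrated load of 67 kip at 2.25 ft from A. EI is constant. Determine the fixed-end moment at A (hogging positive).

M_A = 242.6 kip·ft

Take the two fixed-end moments M_A, M_B as redundants; the released structure is the simple span AB.
On the primary (simply-supported) span, the end slopes from the loading are:
  at A: point load 137 at a = 1.8: Pab(L + b)/(6LEI) = 532.7/EI
  at B: point load 137 at a = 1.8: Pab(L + a)/(6LEI) = 355.1/EI
  at A: point load 67 at a = 2.25: Pab(L + b)/(6LEI) = 296.8/EI
  at B: point load 67 at a = 2.25: Pab(L + a)/(6LEI) = 212/EI
  θ_A0 = 829.4/EI,  θ_B0 = 567.1/EI
Flexibility coefficients: a unit moment at one end gives L/(3EI) there and L/(6EI) at the far end, so f₁₁ = f₂₂ = 3/EI and f₁₂ = f₂₁ = 1.5/EI.
Compatibility — zero rotation at each built-in end:
  3 M_A + 1.5 M_B = 829.4
  1.5 M_A + 3 M_B = 567.1
Solving the pair gives M_A = 242.6 kip·ft and M_B = 67.72 kip·ft (hogging).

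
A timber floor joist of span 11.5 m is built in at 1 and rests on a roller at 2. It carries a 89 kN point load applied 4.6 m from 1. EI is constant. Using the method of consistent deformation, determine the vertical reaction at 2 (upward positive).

Release the roller at 2. Primary structure: cantilever fixed at 1.
Downward deflection at the released point 2 due to the loads:
  point load 89 at a = 4.6: Pa²(3L − a)/(6EI) = 9385/EI
Flexibility coefficient — unit upward force at 2: δ_{22} = L³/(3EI) = 507/EI.
The prop prevents deflection at 2: R_2 = δ_0/δ_{22} = 9385/507 = 18.51 kN.

R_2 = 18.51 kN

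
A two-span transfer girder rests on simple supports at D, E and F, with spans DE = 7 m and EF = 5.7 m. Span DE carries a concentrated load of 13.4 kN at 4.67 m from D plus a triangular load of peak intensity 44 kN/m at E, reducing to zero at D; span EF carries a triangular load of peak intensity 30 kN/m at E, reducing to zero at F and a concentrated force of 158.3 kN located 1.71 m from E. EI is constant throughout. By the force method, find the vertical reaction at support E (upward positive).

Take M_E as the redundant. Released structure: two simple spans DE and EF with a hinge at E.
Discontinuity in slope at E on the released structure — sum the simple-span end rotations:
  span DE: point load 13.4 at a = 4.67: Pab(L + a)/(6LEI) = 40.51/EI
  span DE: triangular load, peak 44: w₀L³/(45EI) = 335.4/EI
  span EF: triangular load, peak 30: w₀L³/(45EI) = 123.5/EI
  span EF: point load 158.3 at a = 1.71: Pab(L + b)/(6LEI) = 306/EI
  relative rotation θ_0 = (375.9 + 429.5)/EI = 805.4/EI
A unit hogging moment at E produces rotation L₁/(3EI) + L₂/(3EI) = 4.233/EI.
Slope continuity at E: θ_0 = M_E·4.233/EI, so M_E = 805.4/4.233 = 190.2 kN·m (hogging).
Span DE, ΣM about D with M_E applied at E: R_E^{DE}·7 = 781.2 + 190.2, so R_E^{DE} = 138.8 kN and R_D = 167.4 − 138.8 = 28.62 kN.
Span EF, ΣM about F: R_E^{EF}·5.7 = 956.5 + 190.2, so R_E^{EF} = 201.2 kN and R_F = 243.8 − 201.2 = 42.61 kN.
R_E = 138.8 + 201.2 = 340 kN.

R_E = 340 kN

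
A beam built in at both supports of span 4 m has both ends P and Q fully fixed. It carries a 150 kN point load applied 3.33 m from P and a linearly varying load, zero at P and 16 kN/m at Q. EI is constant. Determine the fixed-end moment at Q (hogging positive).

Release both end moments; the primary structure is a simply-supported span PQ with redundants M_P and M_Q.
Simple-span end rotations at P and Q under the given loads:
  at P: point load 150 at a = 3.33: Pab(L + b)/(6LEI) = 65.12/EI
  at Q: point load 150 at a = 3.33: Pab(L + a)/(6LEI) = 102.2/EI
  at P: triangular load, peak 16: 7w₀L³/(360EI) = 19.91/EI
  at Q: triangular load, peak 16: w₀L³/(45EI) = 22.76/EI
  θ_P0 = 85.03/EI,  θ_Q0 = 125/EI
Flexibility coefficients: a unit moment at one end gives L/(3EI) there and L/(6EI) at the far end, so f₁₁ = f₂₂ = 1.333/EI and f₁₂ = f₂₁ = 0.6667/EI.
Compatibility — zero rotation at each built-in end:
  1.333 M_P + 0.6667 M_Q = 85.03
  0.6667 M_P + 1.333 M_Q = 125
Solving the pair gives M_P = 22.55 kN·m and M_Q = 82.45 kN·m (hogging).

M_Q = 82.45 kN·m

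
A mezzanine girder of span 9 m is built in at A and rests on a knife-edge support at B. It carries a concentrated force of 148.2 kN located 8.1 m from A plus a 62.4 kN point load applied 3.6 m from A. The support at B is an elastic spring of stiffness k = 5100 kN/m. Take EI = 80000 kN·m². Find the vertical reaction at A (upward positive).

R_A = 80.01 kN

Take the reaction at B as the redundant and release it; the primary structure is a cantilever fixed at A.
Deflection at B on the released cantilever, summing each load's contribution:
  point load 148.2 at a = 8.1: Pa²(3L − a)/(6EI) = 30629/EI
  point load 62.4 at a = 3.6: Pa²(3L − a)/(6EI) = 3154/EI
  δ_0 = 33783/EI
Tip deflection under a unit load at B: L³/(3EI) = 243/EI.
With EI = 80000 kN·m²: δ_0 = 0.42228 m and δ_{BB} = 0.003037 m/kN.
Compatibility — the spring shortens by R_B/k under the reaction it provides: δ_0 − R_B·δ_{BB} = R_B/k. With 1/k = 0.000196 m/kN, R_B = δ_0 / (δ_{BB} + 1/k) = 0.42228 / (0.003037 + 0.000196) = 130.6 kN.
Vertical equilibrium: R_A = ΣP − R_B = 210.6 − 130.6 = 80.01 kN.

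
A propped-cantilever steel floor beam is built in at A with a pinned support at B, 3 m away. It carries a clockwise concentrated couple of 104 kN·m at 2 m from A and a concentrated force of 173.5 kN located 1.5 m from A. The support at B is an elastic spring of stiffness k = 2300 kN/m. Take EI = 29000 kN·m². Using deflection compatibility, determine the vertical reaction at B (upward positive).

Remove the prop at B; the released (primary) structure is a cantilever built in at A.
Primary-structure tip deflection at B by superposition:
  clockwise couple 104 at a = 2: M₀a(2L − a)/(2EI) = 416/EI
  point load 173.5 at a = 1.5: Pa²(3L − a)/(6EI) = 488/EI
  δ_0 = 904/EI
Tip deflection under a unit load at B: L³/(3EI) = 9/EI.
With EI = 29000 kN·m²: δ_0 = 0.031171 m and δ_{BB} = 0.00031 m/kN.
Compatibility — the spring shortens by R_B/k under the reaction it provides: δ_0 − R_B·δ_{BB} = R_B/k. With 1/k = 0.000435 m/kN, R_B = δ_0 / (δ_{BB} + 1/k) = 0.031171 / (0.00031 + 0.000435) = 41.83 kN.

R_B = 41.83 kN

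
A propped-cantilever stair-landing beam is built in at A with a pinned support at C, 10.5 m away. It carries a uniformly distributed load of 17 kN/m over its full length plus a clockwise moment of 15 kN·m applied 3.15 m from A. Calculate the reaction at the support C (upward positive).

Take the reaction at C as the redundant and release it; the primary structure is a cantilever fixed at A.
Downward deflection at the released point C due to the loads:
  UDL 17: wL⁴/(8EI) = 25830/EI
  clockwise couple 15 at a = 3.15: M₀a(2L − a)/(2EI) = 421.7/EI
  δ_0 = 26251/EI
Flexibility coefficient — unit upward force at C: δ_{CC} = L³/(3EI) = 385.9/EI.
Compatibility at C: δ_0 − R_C·δ_{CC} = 0, so R_C = 26251/385.9 = 68.03 kN.

R_C = 68.03 kN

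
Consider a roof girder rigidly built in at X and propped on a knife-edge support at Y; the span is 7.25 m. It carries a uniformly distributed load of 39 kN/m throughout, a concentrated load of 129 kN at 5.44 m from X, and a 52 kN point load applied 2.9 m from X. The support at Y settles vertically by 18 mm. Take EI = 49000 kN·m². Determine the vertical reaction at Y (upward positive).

R_Y = 191.6 kN

Take the reaction at Y as the redundant and release it; the primary structure is a cantilever fixed at X.
Downward deflection at the released point Y due to the loads:
  UDL 39: wL⁴/(8EI) = 13469/EI
  point load 129 at a = 5.44: Pa²(3L − a)/(6EI) = 10377/EI
  point load 52 at a = 2.9: Pa²(3L − a)/(6EI) = 1374/EI
  δ_0 = 25220/EI
Flexibility coefficient — unit upward force at Y: δ_{YY} = L³/(3EI) = 127/EI.
With EI = 49000 kN·m²: δ_0 = 0.5147 m and δ_{YY} = 0.002592 m/kN.
Compatibility — the beam at Y must follow the support down by 0.018 m: δ_0 − R_Y·δ_{YY} = 0.018, so R_Y = (0.5147 − 0.018)/0.002592 = 191.6 kN.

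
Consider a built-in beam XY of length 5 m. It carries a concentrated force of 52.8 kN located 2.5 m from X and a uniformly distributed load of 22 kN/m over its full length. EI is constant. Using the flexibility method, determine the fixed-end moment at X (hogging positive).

M_X = 78.83 kN·m

Take the two fixed-end moments M_X, M_Y as redundants; the released structure is the simple span XY.
Simple-span end rotations at X and Y under the given loads:
  at X: point load 52.8 at a = 2.5: Pab(L + b)/(6LEI) = 82.5/EI
  at Y: point load 52.8 at a = 2.5: Pab(L + a)/(6LEI) = 82.5/EI
  at X: UDL 22: wL³/(24EI) = 114.6/EI
  at Y: UDL 22: wL³/(24EI) = 114.6/EI
  θ_X0 = 197.1/EI,  θ_Y0 = 197.1/EI
Flexibility coefficients: a unit moment at one end gives L/(3EI) there and L/(6EI) at the far end, so f₁₁ = f₂₂ = 1.667/EI and f₁₂ = f₂₁ = 0.8333/EI.
Compatibility — zero rotation at each built-in end:
  1.667 M_X + 0.8333 M_Y = 197.1
  0.8333 M_X + 1.667 M_Y = 197.1
Solving the pair gives M_X = 78.83 kN·m and M_Y = 78.83 kN·m (hogging).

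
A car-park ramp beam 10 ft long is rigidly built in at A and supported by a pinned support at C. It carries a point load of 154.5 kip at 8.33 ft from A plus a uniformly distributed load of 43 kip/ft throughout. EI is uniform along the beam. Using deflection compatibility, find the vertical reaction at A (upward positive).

R_A = 307.1 kip

Release the roller at C. Primary structure: cantilever fixed at A.
Free-end deflection of the primary structure under the applied loading (downward +):
  point load 154.5 at a = 8.33: Pa²(3L − a)/(6EI) = 38719/EI
  UDL 43: wL⁴/(8EI) = 53750/EI
  δ_0 = 92469/EI
Flexibility coefficient — unit upward force at C: δ_{CC} = L³/(3EI) = 333.3/EI.
The prop prevents deflection at C: R_C = δ_0/δ_{CC} = 92469/333.3 = 277.4 kip.
Vertical equilibrium: R_A = ΣP − R_C = 584.5 − 277.4 = 307.1 kip.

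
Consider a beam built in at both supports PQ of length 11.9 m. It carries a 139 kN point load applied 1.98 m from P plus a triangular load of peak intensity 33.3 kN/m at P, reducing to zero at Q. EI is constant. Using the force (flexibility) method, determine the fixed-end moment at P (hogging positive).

M_P = 427 kN·m

Release both end moments; the primary structure is a simply-supported span PQ with redundants M_P and M_Q.
Simple-span end rotations at P and Q under the given loads:
  at P: point load 139 at a = 1.98: Pab(L + b)/(6LEI) = 834.3/EI
  at Q: point load 139 at a = 1.98: Pab(L + a)/(6LEI) = 530.7/EI
  at P: triangular load, peak 33.3: w₀L³/(45EI) = 1247/EI
  at Q: triangular load, peak 33.3: 7w₀L³/(360EI) = 1091/EI
  θ_P0 = 2081/EI,  θ_Q0 = 1622/EI
Flexibility coefficients: a unit moment at one end gives L/(3EI) there and L/(6EI) at the far end, so f₁₁ = f₂₂ = 3.967/EI and f₁₂ = f₂₁ = 1.983/EI.
Compatibility — zero rotation at each built-in end:
  3.967 M_P + 1.983 M_Q = 2081
  1.983 M_P + 3.967 M_Q = 1622
Solving the pair gives M_P = 427 kN·m and M_Q = 195.4 kN·m (hogging).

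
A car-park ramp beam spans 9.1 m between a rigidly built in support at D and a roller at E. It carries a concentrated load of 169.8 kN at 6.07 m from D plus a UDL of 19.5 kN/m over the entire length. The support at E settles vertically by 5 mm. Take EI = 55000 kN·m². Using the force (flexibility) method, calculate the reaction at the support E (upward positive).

Remove the prop at E; the released (primary) structure is a cantilever built in at D.
Downward deflection at the released point E due to the loads:
  point load 169.8 at a = 6.07: Pa²(3L − a)/(6EI) = 22137/EI
  UDL 19.5: wL⁴/(8EI) = 16715/EI
  δ_0 = 38852/EI
Tip deflection under a unit load at E: L³/(3EI) = 251.2/EI.
With EI = 55000 kN·m²: δ_0 = 0.7064 m and δ_{EE} = 0.004567 m/kN.
Compatibility — the beam at E must follow the support down by 0.005 m: δ_0 − R_E·δ_{EE} = 0.005, so R_E = (0.7064 − 0.005)/0.004567 = 153.6 kN.

R_E = 153.6 kN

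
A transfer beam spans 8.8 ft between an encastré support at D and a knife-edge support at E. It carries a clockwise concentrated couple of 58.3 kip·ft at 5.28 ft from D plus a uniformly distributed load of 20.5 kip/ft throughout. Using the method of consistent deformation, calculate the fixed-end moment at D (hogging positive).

Remove the prop at E; the released (primary) structure is a cantilever built in at D.
Free-end deflection of the primary structure under the applied loading (downward +):
  clockwise couple 58.3 at a = 5.28: M₀a(2L − a)/(2EI) = 1896/EI
  UDL 20.5: wL⁴/(8EI) = 15367/EI
  δ_0 = 17263/EI
Flexibility coefficient — unit upward force at E: δ_{EE} = L³/(3EI) = 227.2/EI.
The prop prevents deflection at E: R_E = δ_0/δ_{EE} = 17263/227.2 = 76 kip.
Moment equilibrium about D: M_D = Σ(load moments about D) − R_E·L = 852.1 − 76×8.8 = 183.3 kip·ft.

M_D = 183.3 kip·ft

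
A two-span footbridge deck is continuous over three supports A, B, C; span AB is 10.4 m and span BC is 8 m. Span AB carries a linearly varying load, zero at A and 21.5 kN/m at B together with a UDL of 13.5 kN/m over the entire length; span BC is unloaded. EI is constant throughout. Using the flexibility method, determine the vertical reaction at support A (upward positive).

R_A = 89.12 kN

Release continuity at B by inserting a hinge; the redundant is the internal moment M_B. The primary structure is two simply-supported spans AB and BC.
End slopes at the hinge B, treating each span as simply supported:
  span AB: triangular load, peak 21.5: w₀L³/(45EI) = 537.4/EI
  span AB: UDL 13.5: wL³/(24EI) = 632.7/EI
  relative rotation θ_0 = (1170 + 0)/EI = 1170/EI
A unit hogging moment at B produces rotation L₁/(3EI) + L₂/(3EI) = 6.133/EI.
Compatibility: M_B·(L₁+L₂)/(3EI) = θ_0, giving M_B = 190.8 kN·m (hogging).
Span AB, ΣM about A with M_B applied at B: R_B^{AB}·10.4 = 1505 + 190.8, so R_B^{AB} = 163.1 kN and R_A = 252.2 − 163.1 = 89.12 kN.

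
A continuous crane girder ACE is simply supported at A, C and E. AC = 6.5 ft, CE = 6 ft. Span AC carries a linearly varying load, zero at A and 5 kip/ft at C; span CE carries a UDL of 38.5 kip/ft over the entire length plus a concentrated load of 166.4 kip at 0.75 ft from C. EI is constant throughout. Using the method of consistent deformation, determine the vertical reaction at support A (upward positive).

Release continuity at C by inserting a hinge; the redundant is the internal moment M_C. The primary structure is two simply-supported spans AC and CE.
End slopes at the hinge C, treating each span as simply supported:
  span AC: triangular load, peak 5: w₀L³/(45EI) = 30.51/EI
  span CE: UDL 38.5: wL³/(24EI) = 346.5/EI
  span CE: point load 166.4 at a = 0.75: Pab(L + b)/(6LEI) = 204.8/EI
  relative rotation θ_0 = (30.51 + 551.2)/EI = 581.8/EI
A unit hogging moment at C produces rotation L₁/(3EI) + L₂/(3EI) = 4.167/EI.
Compatibility: M_C·(L₁+L₂)/(3EI) = θ_0, giving M_C = 139.6 kip·ft (hogging).
Span AC, ΣM about A with M_C applied at C: R_C^{AC}·6.5 = 70.42 + 139.6, so R_C^{AC} = 32.31 kip and R_A = 16.25 − 32.31 = -16.06 kip.

R_A = -16.06 kip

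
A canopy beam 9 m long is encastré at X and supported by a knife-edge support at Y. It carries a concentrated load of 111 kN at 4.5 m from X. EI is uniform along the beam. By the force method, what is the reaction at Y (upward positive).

R_Y = 34.69 kN

Remove the prop at Y; the released (primary) structure is a cantilever built in at X.
Downward deflection at the released point Y due to the loads:
  point load 111 at a = 4.5: Pa²(3L − a)/(6EI) = 8429/EI
Tip deflection under a unit load at Y: L³/(3EI) = 243/EI.
The prop prevents deflection at Y: R_Y = δ_0/δ_{YY} = 8429/243 = 34.69 kN.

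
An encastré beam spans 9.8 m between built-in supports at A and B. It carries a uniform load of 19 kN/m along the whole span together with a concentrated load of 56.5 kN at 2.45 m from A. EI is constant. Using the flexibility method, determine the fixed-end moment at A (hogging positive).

M_A = 229.9 kN·m

Take the two fixed-end moments M_A, M_B as redundants; the released structure is the simple span AB.
Simple-span end rotations at A and B under the given loads:
  at A: UDL 19: wL³/(24EI) = 745.1/EI
  at B: UDL 19: wL³/(24EI) = 745.1/EI
  at A: point load 56.5 at a = 2.45: Pab(L + b)/(6LEI) = 296.7/EI
  at B: point load 56.5 at a = 2.45: Pab(L + a)/(6LEI) = 212/EI
  θ_A0 = 1042/EI,  θ_B0 = 957.1/EI
Flexibility coefficients: a unit moment at one end gives L/(3EI) there and L/(6EI) at the far end, so f₁₁ = f₂₂ = 3.267/EI and f₁₂ = f₂₁ = 1.633/EI.
Compatibility — zero rotation at each built-in end:
  3.267 M_A + 1.633 M_B = 1042
  1.633 M_A + 3.267 M_B = 957.1
Solving the pair gives M_A = 229.9 kN·m and M_B = 178 kN·m (hogging).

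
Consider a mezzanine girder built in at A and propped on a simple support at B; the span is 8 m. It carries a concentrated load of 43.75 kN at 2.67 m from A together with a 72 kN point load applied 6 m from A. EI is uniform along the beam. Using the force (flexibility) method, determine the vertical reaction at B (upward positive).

R_B = 52.06 kN

Choose R_B as the redundant. The primary structure is the cantilever fixed at A.
Primary-structure tip deflection at B by superposition:
  point load 43.75 at a = 2.67: Pa²(3L − a)/(6EI) = 1109/EI
  point load 72 at a = 6: Pa²(3L − a)/(6EI) = 7776/EI
  δ_0 = 8885/EI
Tip deflection under a unit load at B: L³/(3EI) = 170.7/EI.
The prop prevents deflection at B: R_B = δ_0/δ_{BB} = 8885/170.7 = 52.06 kN.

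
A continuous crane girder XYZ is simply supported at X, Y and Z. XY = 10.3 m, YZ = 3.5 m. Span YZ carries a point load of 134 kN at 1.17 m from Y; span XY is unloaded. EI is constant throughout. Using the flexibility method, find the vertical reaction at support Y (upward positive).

Take M_Y as the redundant. Released structure: two simple spans XY and YZ with a hinge at Y.
End slopes at the hinge Y, treating each span as simply supported:
  span YZ: point load 134 at a = 1.17: Pab(L + b)/(6LEI) = 101.4/EI
  relative rotation θ_0 = (0 + 101.4)/EI = 101.4/EI
A unit hogging moment at Y produces rotation L₁/(3EI) + L₂/(3EI) = 4.6/EI.
Slope continuity at Y: θ_0 = M_Y·4.6/EI, so M_Y = 101.4/4.6 = 22.05 kN·m (hogging).
Span XY, ΣM about X with M_Y applied at Y: R_Y^{XY}·10.3 = 0 + 22.05, so R_Y^{XY} = 2.14 kN and R_X = 0 − 2.14 = -2.14 kN.
Span YZ, ΣM about Z: R_Y^{YZ}·3.5 = 312.2 + 22.05, so R_Y^{YZ} = 95.5 kN and R_Z = 134 − 95.5 = 38.5 kN.
R_Y = 2.14 + 95.5 = 97.65 kN.

R_Y = 97.65 kN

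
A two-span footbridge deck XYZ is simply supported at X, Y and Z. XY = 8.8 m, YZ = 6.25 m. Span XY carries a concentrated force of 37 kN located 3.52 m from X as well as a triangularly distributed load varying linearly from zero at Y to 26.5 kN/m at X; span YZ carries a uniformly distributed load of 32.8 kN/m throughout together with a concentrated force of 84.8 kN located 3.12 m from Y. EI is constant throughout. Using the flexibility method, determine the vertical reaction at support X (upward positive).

R_X = 76.09 kN

Release continuity at Y by inserting a hinge; the redundant is the internal moment M_Y. The primary structure is two simply-supported spans XY and YZ.
Discontinuity in slope at Y on the released structure — sum the simple-span end rotations:
  span XY: point load 37 at a = 3.52: Pab(L + a)/(6LEI) = 160.5/EI
  span XY: triangular load, peak 26.5: 7w₀L³/(360EI) = 351.1/EI
  span YZ: UDL 32.8: wL³/(24EI) = 333.7/EI
  span YZ: point load 84.8 at a = 3.12: Pab(L + b)/(6LEI) = 207.1/EI
  relative rotation θ_0 = (511.6 + 540.8)/EI = 1052/EI
A unit hogging moment at Y produces rotation L₁/(3EI) + L₂/(3EI) = 5.017/EI.
Slope continuity at Y: θ_0 = M_Y·5.017/EI, so M_Y = 1052/5.017 = 209.8 kN·m (hogging).
Span XY, ΣM about X with M_Y applied at Y: R_Y^{XY}·8.8 = 472.3 + 209.8, so R_Y^{XY} = 77.51 kN and R_X = 153.6 − 77.51 = 76.09 kN.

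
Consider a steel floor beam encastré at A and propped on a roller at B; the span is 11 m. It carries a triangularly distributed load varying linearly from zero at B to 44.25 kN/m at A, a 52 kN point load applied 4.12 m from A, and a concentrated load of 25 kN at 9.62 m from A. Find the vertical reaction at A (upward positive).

R_A = 241.8 kN

Remove the prop at B; the released (primary) structure is a cantilever built in at A.
Deflection at B on the released cantilever, summing each load's contribution:
  triangular load, peak 44.25 at the fixed end: w₀L⁴/(30EI) = 21595/EI
  point load 52 at a = 4.12: Pa²(3L − a)/(6EI) = 4249/EI
  point load 25 at a = 9.62: Pa²(3L − a)/(6EI) = 9015/EI
  δ_0 = 34859/EI
Flexibility coefficient — unit upward force at B: δ_{BB} = L³/(3EI) = 443.7/EI.
Compatibility at B: δ_0 − R_B·δ_{BB} = 0, so R_B = 34859/443.7 = 78.57 kN.
Vertical equilibrium: R_A = ΣP − R_B = 320.4 − 78.57 = 241.8 kN.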